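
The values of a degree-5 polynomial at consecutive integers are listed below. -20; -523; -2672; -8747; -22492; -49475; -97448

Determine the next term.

First differences: -503, -2149, -6075, -13745, -26983, -47973
Second differences: -1646, -3926, -7670, -13238, -20990
Third differences: -2280, -3744, -5568, -7752
Fourth differences: -1464, -1824, -2184
Fifth differences: -360, -360
Constant fifth difference = -360, so extend:
-2184 − 360 = -2544;  -7752 − 2544 = -10296;  -20990 − 10296 = -31286;  -47973 − 31286 = -79259;  -97448 − 79259 = -176707

-176707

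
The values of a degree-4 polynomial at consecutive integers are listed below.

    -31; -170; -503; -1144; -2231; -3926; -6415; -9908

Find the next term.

-14639

First differences: -139, -333, -641, -1087, -1695, -2489, -3493
Second differences: -194, -308, -446, -608, -794, -1004
Third differences: -114, -138, -162, -186, -210
Fourth differences: -24, -24, -24, -24
Fourth differences constant at -24.
-210 − 24 = -234;  -1004 − 234 = -1238;  -3493 − 1238 = -4731;  -9908 − 4731 = -14639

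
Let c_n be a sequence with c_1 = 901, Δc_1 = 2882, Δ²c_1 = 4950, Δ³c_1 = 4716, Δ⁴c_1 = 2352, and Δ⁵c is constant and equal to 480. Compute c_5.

63345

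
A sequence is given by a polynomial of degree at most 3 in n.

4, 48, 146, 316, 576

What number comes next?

944

Δ: 44, 98, 170, 260
Δ²: 54, 72, 90
Δ³: 18, 18
Constant third difference = 18, so extend:
90 + 18 = 108;  260 + 108 = 368;  576 + 368 = 944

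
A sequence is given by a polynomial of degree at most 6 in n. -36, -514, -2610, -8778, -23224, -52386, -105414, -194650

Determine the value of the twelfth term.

-1299114

First differences: -478 , -2096 , -6168 , -14446 , -29162 , -53028 , -89236
Second differences: -1618 , -4072 , -8278 , -14716 , -23866 , -36208
Third differences: -2454 , -4206 , -6438 , -9150 , -12342
Fourth differences: -1752 , -2232 , -2712 , -3192
Fifth differences: -480 , -480 , -480
The fifth differences are constant (-480).
-3192 − 480 = -3672;  -12342 − 3672 = -16014;  -36208 − 16014 = -52222;  -89236 − 52222 = -141458;  -194650 − 141458 = -336108
-3672 − 480 = -4152;  -16014 − 4152 = -20166;  -52222 − 20166 = -72388;  -141458 − 72388 = -213846;  -336108 − 213846 = -549954
-4152 − 480 = -4632;  -20166 − 4632 = -24798;  -72388 − 24798 = -97186;  -213846 − 97186 = -311032;  -549954 − 311032 = -860986
-4632 − 480 = -5112;  -24798 − 5112 = -29910;  -97186 − 29910 = -127096;  -311032 − 127096 = -438128;  -860986 − 438128 = -1299114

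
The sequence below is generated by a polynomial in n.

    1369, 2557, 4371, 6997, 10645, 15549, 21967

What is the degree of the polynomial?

D1: 1188, 1814, 2626, 3648, 4904, 6418
D2: 626, 812, 1022, 1256, 1514
D3: 186, 210, 234, 258
D4: 24, 24, 24
The fourth differences are constant, so the polynomial has degree 4.

4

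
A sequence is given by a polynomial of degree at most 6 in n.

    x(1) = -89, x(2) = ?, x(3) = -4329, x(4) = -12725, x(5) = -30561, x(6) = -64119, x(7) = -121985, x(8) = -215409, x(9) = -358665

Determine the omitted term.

-1035

Using the last 7 terms:
Δ: -8396  -17836  -33558  -57866  -93424  -143256
Δ²: -9440  -15722  -24308  -35558  -49832
Δ³: -6282  -8586  -11250  -14274
Δ⁴: -2304  -2664  -3024
Δ⁵: -360  -360
Constant fifth difference = -360.
Extend backward: -2304 + 360 = -1944;  -6282 + 1944 = -4338;  -9440 + 4338 = -5102;  -8396 + 5102 = -3294;  -4329 + 3294 = -1035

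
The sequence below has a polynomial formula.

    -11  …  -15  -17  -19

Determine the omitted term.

Using the last 3 terms:
D1: -2  -2
Constant first difference = -2.
Extend backward: -15 + 2 = -13

-13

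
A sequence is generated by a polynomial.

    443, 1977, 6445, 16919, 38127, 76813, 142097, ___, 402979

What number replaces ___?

245835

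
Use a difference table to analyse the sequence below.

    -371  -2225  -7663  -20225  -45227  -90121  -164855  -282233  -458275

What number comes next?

-712577

-1854, -5438, -12562, -25002, -44894, -74734, -117378, -176042
-3584, -7124, -12440, -19892, -29840, -42644, -58664
-3540, -5316, -7452, -9948, -12804, -16020
-1776, -2136, -2496, -2856, -3216
-360, -360, -360, -360
The fifth differences are constant (-360).
-3216 − 360 = -3576;  -16020 − 3576 = -19596;  -58664 − 19596 = -78260;  -176042 − 78260 = -254302;  -458275 − 254302 = -712577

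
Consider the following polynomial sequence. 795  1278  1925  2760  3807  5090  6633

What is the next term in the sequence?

8460

Δ: 483, 647, 835, 1047, 1283, 1543
Δ²: 164, 188, 212, 236, 260
Δ³: 24, 24, 24, 24
Third differences constant at 24.
260 + 24 = 284;  1543 + 284 = 1827;  6633 + 1827 = 8460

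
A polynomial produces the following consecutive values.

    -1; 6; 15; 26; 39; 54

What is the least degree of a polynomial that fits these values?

Δ: 7, 9, 11, 13, 15
Δ²: 2, 2, 2, 2
The second differences are constant, so the polynomial has degree 2.

2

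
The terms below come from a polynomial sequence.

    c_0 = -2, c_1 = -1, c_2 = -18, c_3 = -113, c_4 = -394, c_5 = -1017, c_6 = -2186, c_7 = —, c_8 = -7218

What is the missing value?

-4153

Using the first 7 terms:
First differences: 1  -17  -95  -281  -623  -1169
Second differences: -18  -78  -186  -342  -546
Third differences: -60  -108  -156  -204
Fourth differences: -48  -48  -48
Constant fourth difference = -48.
Extend forward: -204 − 48 = -252;  -546 − 252 = -798;  -1169 − 798 = -1967;  -2186 − 1967 = -4153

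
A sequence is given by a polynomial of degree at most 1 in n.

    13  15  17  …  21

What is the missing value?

19

Using the first 3 terms:
D1: 2  2
Constant first difference = 2.
Extend forward: 17 + 2 = 19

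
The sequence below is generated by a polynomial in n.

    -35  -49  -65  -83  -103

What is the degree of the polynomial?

First differences: -14, -16, -18, -20
Second differences: -2, -2, -2
The second differences are constant, so the polynomial has degree 2.

2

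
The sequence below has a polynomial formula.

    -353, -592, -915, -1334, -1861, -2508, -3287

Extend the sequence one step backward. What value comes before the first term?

-186

D1: -239, -323, -419, -527, -647, -779
D2: -84, -96, -108, -120, -132
D3: -12, -12, -12, -12
The third differences are constant at -12.
Work back: -84 + 12 = -72;  -239 + 72 = -167;  -353 + 167 = -186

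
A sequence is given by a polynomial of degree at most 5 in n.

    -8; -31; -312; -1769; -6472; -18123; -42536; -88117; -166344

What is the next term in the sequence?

-292247

Δ: -23  -281  -1457  -4703  -11651  -24413  -45581  -78227
Δ²: -258  -1176  -3246  -6948  -12762  -21168  -32646
Δ³: -918  -2070  -3702  -5814  -8406  -11478
Δ⁴: -1152  -1632  -2112  -2592  -3072
Δ⁵: -480  -480  -480  -480
Fifth differences constant at -480.
-3072 − 480 = -3552;  -11478 − 3552 = -15030;  -32646 − 15030 = -47676;  -78227 − 47676 = -125903;  -166344 − 125903 = -292247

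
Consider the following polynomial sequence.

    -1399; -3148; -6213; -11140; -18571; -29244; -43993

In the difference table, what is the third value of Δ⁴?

Δ: -1749, -3065, -4927, -7431, -10673, -14749
Δ²: -1316, -1862, -2504, -3242, -4076
Δ³: -546, -642, -738, -834
Δ⁴: -96, -96, -96

-96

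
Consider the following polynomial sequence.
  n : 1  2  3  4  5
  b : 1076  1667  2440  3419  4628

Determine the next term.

6091

First differences: 591, 773, 979, 1209
Second differences: 182, 206, 230
Third differences: 24, 24
Third differences constant at 24.
230 + 24 = 254;  1209 + 254 = 1463;  4628 + 1463 = 6091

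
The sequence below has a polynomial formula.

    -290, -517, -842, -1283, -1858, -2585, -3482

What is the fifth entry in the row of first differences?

First differences: -227, -325, -441, -575, -727, -897
Second differences: -98, -116, -134, -152, -170
Third differences: -18, -18, -18, -18

-727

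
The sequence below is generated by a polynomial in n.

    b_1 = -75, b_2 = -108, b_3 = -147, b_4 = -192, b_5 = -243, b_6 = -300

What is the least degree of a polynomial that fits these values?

2

D1: -33, -39, -45, -51, -57
D2: -6, -6, -6, -6
The second differences are constant, so the polynomial has degree 2.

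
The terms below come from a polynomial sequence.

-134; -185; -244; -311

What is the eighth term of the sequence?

D1: -51, -59, -67
D2: -8, -8
Constant second difference = -8, so extend:
-67 − 8 = -75;  -311 − 75 = -386
-75 − 8 = -83;  -386 − 83 = -469
-83 − 8 = -91;  -469 − 91 = -560
-91 − 8 = -99;  -560 − 99 = -659

-659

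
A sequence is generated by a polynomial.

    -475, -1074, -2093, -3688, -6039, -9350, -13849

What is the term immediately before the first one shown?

-164

First differences: -599  -1019  -1595  -2351  -3311  -4499
Second differences: -420  -576  -756  -960  -1188
Third differences: -156  -180  -204  -228
Fourth differences: -24  -24  -24
The fourth differences are constant at -24.
Work back: -156 + 24 = -132;  -420 + 132 = -288;  -599 + 288 = -311;  -475 + 311 = -164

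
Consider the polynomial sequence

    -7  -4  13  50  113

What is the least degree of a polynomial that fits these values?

3

First differences: 3, 17, 37, 63
Second differences: 14, 20, 26
Third differences: 6, 6
The third differences are constant, so the polynomial has degree 3.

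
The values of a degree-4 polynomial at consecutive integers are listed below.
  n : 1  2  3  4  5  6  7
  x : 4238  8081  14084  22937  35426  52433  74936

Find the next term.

104009

First differences: 3843  6003  8853  12489  17007  22503
Second differences: 2160  2850  3636  4518  5496
Third differences: 690  786  882  978
Fourth differences: 96  96  96
Constant fourth difference = 96, so extend:
978 + 96 = 1074;  5496 + 1074 = 6570;  22503 + 6570 = 29073;  74936 + 29073 = 104009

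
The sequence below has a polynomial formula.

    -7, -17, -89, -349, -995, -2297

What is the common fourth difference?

D1: -10, -72, -260, -646, -1302
D2: -62, -188, -386, -656
D3: -126, -198, -270
D4: -72, -72

-72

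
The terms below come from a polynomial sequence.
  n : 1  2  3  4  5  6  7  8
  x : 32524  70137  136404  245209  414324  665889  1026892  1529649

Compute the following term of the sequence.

2212284

37613 , 66267 , 108805 , 169115 , 251565 , 361003 , 502757
28654 , 42538 , 60310 , 82450 , 109438 , 141754
13884 , 17772 , 22140 , 26988 , 32316
3888 , 4368 , 4848 , 5328
480 , 480 , 480
Fifth differences constant at 480.
5328 + 480 = 5808;  32316 + 5808 = 38124;  141754 + 38124 = 179878;  502757 + 179878 = 682635;  1529649 + 682635 = 2212284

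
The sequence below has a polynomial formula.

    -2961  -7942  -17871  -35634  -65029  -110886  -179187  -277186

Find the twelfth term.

-1162482

D1: -4981, -9929, -17763, -29395, -45857, -68301, -97999
D2: -4948, -7834, -11632, -16462, -22444, -29698
D3: -2886, -3798, -4830, -5982, -7254
D4: -912, -1032, -1152, -1272
D5: -120, -120, -120
Fifth differences constant at -120.
-1272 − 120 = -1392;  -7254 − 1392 = -8646;  -29698 − 8646 = -38344;  -97999 − 38344 = -136343;  -277186 − 136343 = -413529
-1392 − 120 = -1512;  -8646 − 1512 = -10158;  -38344 − 10158 = -48502;  -136343 − 48502 = -184845;  -413529 − 184845 = -598374
-1512 − 120 = -1632;  -10158 − 1632 = -11790;  -48502 − 11790 = -60292;  -184845 − 60292 = -245137;  -598374 − 245137 = -843511
-1632 − 120 = -1752;  -11790 − 1752 = -13542;  -60292 − 13542 = -73834;  -245137 − 73834 = -318971;  -843511 − 318971 = -1162482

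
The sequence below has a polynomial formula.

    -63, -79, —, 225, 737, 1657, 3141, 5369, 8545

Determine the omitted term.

Using the last 6 terms:
Δ: 512, 920, 1484, 2228, 3176
Δ²: 408, 564, 744, 948
Δ³: 156, 180, 204
Δ⁴: 24, 24
Constant fourth difference = 24.
Extend backward: 156 − 24 = 132;  408 − 132 = 276;  512 − 276 = 236;  225 − 236 = -11

-11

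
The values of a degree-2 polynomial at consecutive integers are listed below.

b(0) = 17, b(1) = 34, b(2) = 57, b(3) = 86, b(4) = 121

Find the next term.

162

17, 23, 29, 35
6, 6, 6
Constant second difference = 6, so extend:
35 + 6 = 41;  121 + 41 = 162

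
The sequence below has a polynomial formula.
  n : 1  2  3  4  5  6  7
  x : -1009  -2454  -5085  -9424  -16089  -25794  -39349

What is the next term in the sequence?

-1445 , -2631 , -4339 , -6665 , -9705 , -13555
-1186 , -1708 , -2326 , -3040 , -3850
-522 , -618 , -714 , -810
-96 , -96 , -96
Fourth differences constant at -96.
-810 − 96 = -906;  -3850 − 906 = -4756;  -13555 − 4756 = -18311;  -39349 − 18311 = -57660

-57660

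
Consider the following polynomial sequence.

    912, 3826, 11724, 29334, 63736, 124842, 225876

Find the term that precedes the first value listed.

2914  7898  17610  34402  61106  101034
4984  9712  16792  26704  39928
4728  7080  9912  13224
2352  2832  3312
480  480
The fifth differences are constant at 480.
Work back: 2352 − 480 = 1872;  4728 − 1872 = 2856;  4984 − 2856 = 2128;  2914 − 2128 = 786;  912 − 786 = 126

126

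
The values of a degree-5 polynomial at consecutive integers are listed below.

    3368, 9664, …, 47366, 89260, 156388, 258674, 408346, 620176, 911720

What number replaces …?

Using the last 7 terms:
D1: 41894, 67128, 102286, 149672, 211830, 291544
D2: 25234, 35158, 47386, 62158, 79714
D3: 9924, 12228, 14772, 17556
D4: 2304, 2544, 2784
D5: 240, 240
Constant fifth difference = 240.
Extend backward: 2304 − 240 = 2064;  9924 − 2064 = 7860;  25234 − 7860 = 17374;  41894 − 17374 = 24520;  47366 − 24520 = 22846

22846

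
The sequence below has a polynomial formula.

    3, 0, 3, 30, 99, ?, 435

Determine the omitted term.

228

Using the first 5 terms:
D1: -3  3  27  69
D2: 6  24  42
D3: 18  18
Constant third difference = 18.
Extend forward: 42 + 18 = 60;  69 + 60 = 129;  99 + 129 = 228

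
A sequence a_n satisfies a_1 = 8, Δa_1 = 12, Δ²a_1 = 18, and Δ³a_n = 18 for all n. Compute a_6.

428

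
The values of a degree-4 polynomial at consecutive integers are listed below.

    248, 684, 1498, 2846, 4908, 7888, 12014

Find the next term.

First differences: 436, 814, 1348, 2062, 2980, 4126
Second differences: 378, 534, 714, 918, 1146
Third differences: 156, 180, 204, 228
Fourth differences: 24, 24, 24
The fourth differences are constant (24).
228 + 24 = 252;  1146 + 252 = 1398;  4126 + 1398 = 5524;  12014 + 5524 = 17538

17538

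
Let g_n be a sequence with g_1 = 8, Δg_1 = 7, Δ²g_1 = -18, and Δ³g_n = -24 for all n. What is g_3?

Build the table forward from the leading diagonal:
Δ³: -24  -24  -24
Δ²: -18  -42  -66
Δ: 7  -11  -53
g: 8  15  4

4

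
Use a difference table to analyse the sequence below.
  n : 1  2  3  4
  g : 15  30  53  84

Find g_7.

225

Δ: 15, 23, 31
Δ²: 8, 8
Second differences constant at 8.
31 + 8 = 39;  84 + 39 = 123
39 + 8 = 47;  123 + 47 = 170
47 + 8 = 55;  170 + 55 = 225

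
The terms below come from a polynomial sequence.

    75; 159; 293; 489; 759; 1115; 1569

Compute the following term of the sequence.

84, 134, 196, 270, 356, 454
50, 62, 74, 86, 98
12, 12, 12, 12
The third differences are constant (12).
98 + 12 = 110;  454 + 110 = 564;  1569 + 564 = 2133

2133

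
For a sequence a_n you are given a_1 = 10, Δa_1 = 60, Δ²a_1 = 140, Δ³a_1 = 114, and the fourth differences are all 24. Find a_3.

Build the table forward from the leading diagonal:
Fourth differences: 24, 24, 24
Third differences: 114, 138, 162
Second differences: 140, 254, 392
First differences: 60, 200, 454
a: 10, 70, 270

270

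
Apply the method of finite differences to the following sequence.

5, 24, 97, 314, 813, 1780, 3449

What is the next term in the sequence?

First differences: 19, 73, 217, 499, 967, 1669
Second differences: 54, 144, 282, 468, 702
Third differences: 90, 138, 186, 234
Fourth differences: 48, 48, 48
The fourth differences are constant (48).
234 + 48 = 282;  702 + 282 = 984;  1669 + 984 = 2653;  3449 + 2653 = 6102

6102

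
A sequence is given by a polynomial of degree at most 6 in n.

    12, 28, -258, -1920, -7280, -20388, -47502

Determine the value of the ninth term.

Δ: 16, -286, -1662, -5360, -13108, -27114
Δ²: -302, -1376, -3698, -7748, -14006
Δ³: -1074, -2322, -4050, -6258
Δ⁴: -1248, -1728, -2208
Δ⁵: -480, -480
Fifth differences constant at -480.
-2208 − 480 = -2688;  -6258 − 2688 = -8946;  -14006 − 8946 = -22952;  -27114 − 22952 = -50066;  -47502 − 50066 = -97568
-2688 − 480 = -3168;  -8946 − 3168 = -12114;  -22952 − 12114 = -35066;  -50066 − 35066 = -85132;  -97568 − 85132 = -182700

-182700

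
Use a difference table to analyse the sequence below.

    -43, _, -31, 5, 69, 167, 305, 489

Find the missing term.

-45

Using the last 6 terms:
36, 64, 98, 138, 184
28, 34, 40, 46
6, 6, 6
Constant third difference = 6.
Extend backward: 28 − 6 = 22;  36 − 22 = 14;  -31 − 14 = -45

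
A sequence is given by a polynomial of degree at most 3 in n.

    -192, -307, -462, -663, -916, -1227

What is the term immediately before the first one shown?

First differences: -115  -155  -201  -253  -311
Second differences: -40  -46  -52  -58
Third differences: -6  -6  -6
The third differences are constant at -6.
Work back: -40 + 6 = -34;  -115 + 34 = -81;  -192 + 81 = -111

-111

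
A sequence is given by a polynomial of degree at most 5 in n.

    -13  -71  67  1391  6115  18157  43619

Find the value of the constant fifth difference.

480

Δ: -58, 138, 1324, 4724, 12042, 25462
Δ²: 196, 1186, 3400, 7318, 13420
Δ³: 990, 2214, 3918, 6102
Δ⁴: 1224, 1704, 2184
Δ⁵: 480, 480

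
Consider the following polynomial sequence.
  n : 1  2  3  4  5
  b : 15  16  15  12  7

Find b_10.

1  -1  -3  -5
-2  -2  -2
Constant second difference = -2, so extend:
-5 − 2 = -7;  7 − 7 = 0
-7 − 2 = -9;  0 − 9 = -9
-9 − 2 = -11;  -9 − 11 = -20
-11 − 2 = -13;  -20 − 13 = -33
-13 − 2 = -15;  -33 − 15 = -48

-48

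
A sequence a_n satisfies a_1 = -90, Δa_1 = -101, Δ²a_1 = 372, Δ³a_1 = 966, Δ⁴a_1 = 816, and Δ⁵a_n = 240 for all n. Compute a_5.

6418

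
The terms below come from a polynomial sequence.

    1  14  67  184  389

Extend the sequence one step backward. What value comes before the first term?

4

D1: 13  53  117  205
D2: 40  64  88
D3: 24  24
The third differences are constant at 24.
Work back: 40 − 24 = 16;  13 − 16 = -3;  1 + 3 = 4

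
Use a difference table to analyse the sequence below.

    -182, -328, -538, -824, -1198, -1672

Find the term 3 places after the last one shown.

-146  -210  -286  -374  -474
-64  -76  -88  -100
-12  -12  -12
The third differences are constant (-12).
-100 − 12 = -112;  -474 − 112 = -586;  -1672 − 586 = -2258
-112 − 12 = -124;  -586 − 124 = -710;  -2258 − 710 = -2968
-124 − 12 = -136;  -710 − 136 = -846;  -2968 − 846 = -3814

-3814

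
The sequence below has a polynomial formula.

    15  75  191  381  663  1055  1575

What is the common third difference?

D1: 60, 116, 190, 282, 392, 520
D2: 56, 74, 92, 110, 128
D3: 18, 18, 18, 18

18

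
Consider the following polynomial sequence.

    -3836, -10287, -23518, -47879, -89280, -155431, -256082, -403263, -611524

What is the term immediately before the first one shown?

Δ: -6451, -13231, -24361, -41401, -66151, -100651, -147181, -208261
Δ²: -6780, -11130, -17040, -24750, -34500, -46530, -61080
Δ³: -4350, -5910, -7710, -9750, -12030, -14550
Δ⁴: -1560, -1800, -2040, -2280, -2520
Δ⁵: -240, -240, -240, -240
The fifth differences are constant at -240.
Work back: -1560 + 240 = -1320;  -4350 + 1320 = -3030;  -6780 + 3030 = -3750;  -6451 + 3750 = -2701;  -3836 + 2701 = -1135

-1135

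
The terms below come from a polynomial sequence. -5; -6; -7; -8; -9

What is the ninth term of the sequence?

-13

D1: -1, -1, -1, -1
First differences constant at -1.
-9 − 1 = -10
-10 − 1 = -11
-11 − 1 = -12
-12 − 1 = -13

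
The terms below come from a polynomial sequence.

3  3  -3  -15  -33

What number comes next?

-57

Δ: 0  -6  -12  -18
Δ²: -6  -6  -6
The second differences are constant (-6).
-18 − 6 = -24;  -33 − 24 = -57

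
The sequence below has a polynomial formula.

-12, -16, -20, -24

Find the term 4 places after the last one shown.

-40

D1: -4, -4, -4
First differences constant at -4.
-24 − 4 = -28
-28 − 4 = -32
-32 − 4 = -36
-36 − 4 = -40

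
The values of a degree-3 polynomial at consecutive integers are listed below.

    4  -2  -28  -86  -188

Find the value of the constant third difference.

Δ: -6, -26, -58, -102
Δ²: -20, -32, -44
Δ³: -12, -12

-12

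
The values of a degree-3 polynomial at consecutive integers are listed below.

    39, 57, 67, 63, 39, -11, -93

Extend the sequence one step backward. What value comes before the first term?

19

Δ: 18, 10, -4, -24, -50, -82
Δ²: -8, -14, -20, -26, -32
Δ³: -6, -6, -6, -6
The third differences are constant at -6.
Work back: -8 + 6 = -2;  18 + 2 = 20;  39 − 20 = 19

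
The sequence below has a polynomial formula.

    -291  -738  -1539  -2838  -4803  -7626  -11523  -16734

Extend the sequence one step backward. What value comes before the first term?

-78

First differences: -447, -801, -1299, -1965, -2823, -3897, -5211
Second differences: -354, -498, -666, -858, -1074, -1314
Third differences: -144, -168, -192, -216, -240
Fourth differences: -24, -24, -24, -24
The fourth differences are constant at -24.
Work back: -144 + 24 = -120;  -354 + 120 = -234;  -447 + 234 = -213;  -291 + 213 = -78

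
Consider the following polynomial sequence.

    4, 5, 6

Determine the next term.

7

D1: 1 , 1
Constant first difference = 1, so extend:
6 + 1 = 7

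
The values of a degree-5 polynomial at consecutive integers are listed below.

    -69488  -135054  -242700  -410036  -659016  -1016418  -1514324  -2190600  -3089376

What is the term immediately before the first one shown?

-65566  -107646  -167336  -248980  -357402  -497906  -676276  -898776
-42080  -59690  -81644  -108422  -140504  -178370  -222500
-17610  -21954  -26778  -32082  -37866  -44130
-4344  -4824  -5304  -5784  -6264
-480  -480  -480  -480
The fifth differences are constant at -480.
Work back: -4344 + 480 = -3864;  -17610 + 3864 = -13746;  -42080 + 13746 = -28334;  -65566 + 28334 = -37232;  -69488 + 37232 = -32256

-32256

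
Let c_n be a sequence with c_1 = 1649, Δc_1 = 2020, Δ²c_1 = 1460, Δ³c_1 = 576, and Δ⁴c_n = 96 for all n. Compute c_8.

69969

Build the table forward from the leading diagonal:
Δ⁴: 96, 96, 96, 96, 96, 96, 96, 96
Δ³: 576, 672, 768, 864, 960, 1056, 1152, 1248
Δ²: 1460, 2036, 2708, 3476, 4340, 5300, 6356, 7508
Δ: 2020, 3480, 5516, 8224, 11700, 16040, 21340, 27696
c: 1649, 3669, 7149, 12665, 20889, 32589, 48629, 69969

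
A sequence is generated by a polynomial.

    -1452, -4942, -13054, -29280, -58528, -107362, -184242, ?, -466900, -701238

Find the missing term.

-299764

Using the first 7 terms:
-3490  -8112  -16226  -29248  -48834  -76880
-4622  -8114  -13022  -19586  -28046
-3492  -4908  -6564  -8460
-1416  -1656  -1896
-240  -240
Constant fifth difference = -240.
Extend forward: -1896 − 240 = -2136;  -8460 − 2136 = -10596;  -28046 − 10596 = -38642;  -76880 − 38642 = -115522;  -184242 − 115522 = -299764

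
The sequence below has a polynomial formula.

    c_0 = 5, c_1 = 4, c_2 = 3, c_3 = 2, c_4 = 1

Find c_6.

D1: -1  -1  -1  -1
The first differences are constant (-1).
1 − 1 = 0
0 − 1 = -1

-1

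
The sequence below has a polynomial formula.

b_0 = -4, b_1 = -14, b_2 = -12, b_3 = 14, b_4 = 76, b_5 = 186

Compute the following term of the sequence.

356

First differences: -10, 2, 26, 62, 110
Second differences: 12, 24, 36, 48
Third differences: 12, 12, 12
Third differences constant at 12.
48 + 12 = 60;  110 + 60 = 170;  186 + 170 = 356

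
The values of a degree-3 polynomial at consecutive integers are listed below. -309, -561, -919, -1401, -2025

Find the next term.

D1: -252  -358  -482  -624
D2: -106  -124  -142
D3: -18  -18
Constant third difference = -18, so extend:
-142 − 18 = -160;  -624 − 160 = -784;  -2025 − 784 = -2809

-2809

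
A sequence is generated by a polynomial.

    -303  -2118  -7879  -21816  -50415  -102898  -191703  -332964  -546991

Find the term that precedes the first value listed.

20

First differences: -1815  -5761  -13937  -28599  -52483  -88805  -141261  -214027
Second differences: -3946  -8176  -14662  -23884  -36322  -52456  -72766
Third differences: -4230  -6486  -9222  -12438  -16134  -20310
Fourth differences: -2256  -2736  -3216  -3696  -4176
Fifth differences: -480  -480  -480  -480
The fifth differences are constant at -480.
Work back: -2256 + 480 = -1776;  -4230 + 1776 = -2454;  -3946 + 2454 = -1492;  -1815 + 1492 = -323;  -303 + 323 = 20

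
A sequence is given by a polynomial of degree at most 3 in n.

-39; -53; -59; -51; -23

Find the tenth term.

627

D1: -14 , -6 , 8 , 28
D2: 8 , 14 , 20
D3: 6 , 6
The third differences are constant (6).
20 + 6 = 26;  28 + 26 = 54;  -23 + 54 = 31
26 + 6 = 32;  54 + 32 = 86;  31 + 86 = 117
32 + 6 = 38;  86 + 38 = 124;  117 + 124 = 241
38 + 6 = 44;  124 + 44 = 168;  241 + 168 = 409
44 + 6 = 50;  168 + 50 = 218;  409 + 218 = 627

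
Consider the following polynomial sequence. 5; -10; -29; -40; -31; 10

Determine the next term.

First differences: -15 , -19 , -11 , 9 , 41
Second differences: -4 , 8 , 20 , 32
Third differences: 12 , 12 , 12
The third differences are constant (12).
32 + 12 = 44;  41 + 44 = 85;  10 + 85 = 95

95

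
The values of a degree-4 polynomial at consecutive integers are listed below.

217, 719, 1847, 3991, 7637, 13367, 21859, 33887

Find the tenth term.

D1: 502  1128  2144  3646  5730  8492  12028
D2: 626  1016  1502  2084  2762  3536
D3: 390  486  582  678  774
D4: 96  96  96  96
Constant fourth difference = 96, so extend:
774 + 96 = 870;  3536 + 870 = 4406;  12028 + 4406 = 16434;  33887 + 16434 = 50321
870 + 96 = 966;  4406 + 966 = 5372;  16434 + 5372 = 21806;  50321 + 21806 = 72127

72127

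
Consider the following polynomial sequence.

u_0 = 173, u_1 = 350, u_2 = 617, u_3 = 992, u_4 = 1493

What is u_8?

177 , 267 , 375 , 501
90 , 108 , 126
18 , 18
The third differences are constant (18).
126 + 18 = 144;  501 + 144 = 645;  1493 + 645 = 2138
144 + 18 = 162;  645 + 162 = 807;  2138 + 807 = 2945
162 + 18 = 180;  807 + 180 = 987;  2945 + 987 = 3932
180 + 18 = 198;  987 + 198 = 1185;  3932 + 1185 = 5117

5117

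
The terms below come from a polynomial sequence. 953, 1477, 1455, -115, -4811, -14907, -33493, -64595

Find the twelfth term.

-434163

Δ: 524 , -22 , -1570 , -4696 , -10096 , -18586 , -31102
Δ²: -546 , -1548 , -3126 , -5400 , -8490 , -12516
Δ³: -1002 , -1578 , -2274 , -3090 , -4026
Δ⁴: -576 , -696 , -816 , -936
Δ⁵: -120 , -120 , -120
Fifth differences constant at -120.
-936 − 120 = -1056;  -4026 − 1056 = -5082;  -12516 − 5082 = -17598;  -31102 − 17598 = -48700;  -64595 − 48700 = -113295
-1056 − 120 = -1176;  -5082 − 1176 = -6258;  -17598 − 6258 = -23856;  -48700 − 23856 = -72556;  -113295 − 72556 = -185851
-1176 − 120 = -1296;  -6258 − 1296 = -7554;  -23856 − 7554 = -31410;  -72556 − 31410 = -103966;  -185851 − 103966 = -289817
-1296 − 120 = -1416;  -7554 − 1416 = -8970;  -31410 − 8970 = -40380;  -103966 − 40380 = -144346;  -289817 − 144346 = -434163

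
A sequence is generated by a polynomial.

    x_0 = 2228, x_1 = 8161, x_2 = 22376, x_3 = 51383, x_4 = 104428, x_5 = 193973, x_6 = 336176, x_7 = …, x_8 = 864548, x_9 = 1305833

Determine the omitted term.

Using the first 7 terms:
D1: 5933, 14215, 29007, 53045, 89545, 142203
D2: 8282, 14792, 24038, 36500, 52658
D3: 6510, 9246, 12462, 16158
D4: 2736, 3216, 3696
D5: 480, 480
Constant fifth difference = 480.
Extend forward: 3696 + 480 = 4176;  16158 + 4176 = 20334;  52658 + 20334 = 72992;  142203 + 72992 = 215195;  336176 + 215195 = 551371

551371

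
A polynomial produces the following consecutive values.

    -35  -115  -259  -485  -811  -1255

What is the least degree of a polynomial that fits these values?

3

-80, -144, -226, -326, -444
-64, -82, -100, -118
-18, -18, -18
The third differences are constant, so the polynomial has degree 3.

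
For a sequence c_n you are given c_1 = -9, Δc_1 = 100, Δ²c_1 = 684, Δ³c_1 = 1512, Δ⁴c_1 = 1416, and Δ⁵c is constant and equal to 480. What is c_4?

3855

Build the table forward from the leading diagonal:
Fifth differences: 480  480  480  480
Fourth differences: 1416  1896  2376  2856
Third differences: 1512  2928  4824  7200
Second differences: 684  2196  5124  9948
First differences: 100  784  2980  8104
c: -9  91  875  3855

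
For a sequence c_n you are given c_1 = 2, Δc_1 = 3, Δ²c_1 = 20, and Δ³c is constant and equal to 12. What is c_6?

Build the table forward from the leading diagonal:
Δ³: 12  12  12  12  12  12
Δ²: 20  32  44  56  68  80
Δ: 3  23  55  99  155  223
c: 2  5  28  83  182  337

337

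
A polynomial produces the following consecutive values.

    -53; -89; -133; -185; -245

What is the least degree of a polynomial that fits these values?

2

Δ: -36, -44, -52, -60
Δ²: -8, -8, -8
The second differences are constant, so the polynomial has degree 2.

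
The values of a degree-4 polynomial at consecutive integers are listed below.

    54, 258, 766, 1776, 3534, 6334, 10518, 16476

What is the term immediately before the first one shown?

Δ: 204, 508, 1010, 1758, 2800, 4184, 5958
Δ²: 304, 502, 748, 1042, 1384, 1774
Δ³: 198, 246, 294, 342, 390
Δ⁴: 48, 48, 48, 48
The fourth differences are constant at 48.
Work back: 198 − 48 = 150;  304 − 150 = 154;  204 − 154 = 50;  54 − 50 = 4

4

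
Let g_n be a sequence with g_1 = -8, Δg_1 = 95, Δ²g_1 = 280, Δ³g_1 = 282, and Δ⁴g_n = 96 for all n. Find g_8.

19767

Build the table forward from the leading diagonal:
D4: 96  96  96  96  96  96  96  96
D3: 282  378  474  570  666  762  858  954
D2: 280  562  940  1414  1984  2650  3412  4270
D1: 95  375  937  1877  3291  5275  7925  11337
g: -8  87  462  1399  3276  6567  11842  19767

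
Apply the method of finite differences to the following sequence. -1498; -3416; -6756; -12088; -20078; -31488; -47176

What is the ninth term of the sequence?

-95298

-1918, -3340, -5332, -7990, -11410, -15688
-1422, -1992, -2658, -3420, -4278
-570, -666, -762, -858
-96, -96, -96
Fourth differences constant at -96.
-858 − 96 = -954;  -4278 − 954 = -5232;  -15688 − 5232 = -20920;  -47176 − 20920 = -68096
-954 − 96 = -1050;  -5232 − 1050 = -6282;  -20920 − 6282 = -27202;  -68096 − 27202 = -95298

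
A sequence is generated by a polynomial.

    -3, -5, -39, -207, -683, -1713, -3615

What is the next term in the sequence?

-6779

-2  -34  -168  -476  -1030  -1902
-32  -134  -308  -554  -872
-102  -174  -246  -318
-72  -72  -72
Constant fourth difference = -72, so extend:
-318 − 72 = -390;  -872 − 390 = -1262;  -1902 − 1262 = -3164;  -3615 − 3164 = -6779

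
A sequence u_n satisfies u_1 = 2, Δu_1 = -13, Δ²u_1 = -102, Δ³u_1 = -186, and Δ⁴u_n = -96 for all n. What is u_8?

-12101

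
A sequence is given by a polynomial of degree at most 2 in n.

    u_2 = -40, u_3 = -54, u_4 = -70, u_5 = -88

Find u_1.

-14  -16  -18
-2  -2
The second differences are constant at -2.
Work back: -14 + 2 = -12;  -40 + 12 = -28

-28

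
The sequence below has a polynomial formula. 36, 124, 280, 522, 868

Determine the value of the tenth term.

88 , 156 , 242 , 346
68 , 86 , 104
18 , 18
Third differences constant at 18.
104 + 18 = 122;  346 + 122 = 468;  868 + 468 = 1336
122 + 18 = 140;  468 + 140 = 608;  1336 + 608 = 1944
140 + 18 = 158;  608 + 158 = 766;  1944 + 766 = 2710
158 + 18 = 176;  766 + 176 = 942;  2710 + 942 = 3652
176 + 18 = 194;  942 + 194 = 1136;  3652 + 1136 = 4788

4788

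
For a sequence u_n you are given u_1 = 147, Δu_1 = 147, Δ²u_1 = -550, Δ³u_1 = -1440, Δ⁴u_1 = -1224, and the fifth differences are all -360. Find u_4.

-2502

Build the table forward from the leading diagonal:
Δ⁵: -360  -360  -360  -360
Δ⁴: -1224  -1584  -1944  -2304
Δ³: -1440  -2664  -4248  -6192
Δ²: -550  -1990  -4654  -8902
Δ: 147  -403  -2393  -7047
u: 147  294  -109  -2502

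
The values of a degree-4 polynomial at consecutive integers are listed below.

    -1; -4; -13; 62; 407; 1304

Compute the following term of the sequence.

First differences: -3, -9, 75, 345, 897
Second differences: -6, 84, 270, 552
Third differences: 90, 186, 282
Fourth differences: 96, 96
Fourth differences constant at 96.
282 + 96 = 378;  552 + 378 = 930;  897 + 930 = 1827;  1304 + 1827 = 3131

3131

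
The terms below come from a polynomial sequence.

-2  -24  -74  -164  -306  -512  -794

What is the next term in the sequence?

-22 , -50 , -90 , -142 , -206 , -282
-28 , -40 , -52 , -64 , -76
-12 , -12 , -12 , -12
The third differences are constant (-12).
-76 − 12 = -88;  -282 − 88 = -370;  -794 − 370 = -1164

-1164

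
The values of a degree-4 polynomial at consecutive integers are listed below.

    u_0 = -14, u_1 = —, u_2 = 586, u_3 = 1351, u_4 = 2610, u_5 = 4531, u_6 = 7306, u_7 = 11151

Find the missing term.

Using the last 6 terms:
First differences: 765, 1259, 1921, 2775, 3845
Second differences: 494, 662, 854, 1070
Third differences: 168, 192, 216
Fourth differences: 24, 24
Constant fourth difference = 24.
Extend backward: 168 − 24 = 144;  494 − 144 = 350;  765 − 350 = 415;  586 − 415 = 171

171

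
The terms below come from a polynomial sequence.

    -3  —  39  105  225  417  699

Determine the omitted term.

Using the last 5 terms:
Δ: 66, 120, 192, 282
Δ²: 54, 72, 90
Δ³: 18, 18
Constant third difference = 18.
Extend backward: 54 − 18 = 36;  66 − 36 = 30;  39 − 30 = 9

9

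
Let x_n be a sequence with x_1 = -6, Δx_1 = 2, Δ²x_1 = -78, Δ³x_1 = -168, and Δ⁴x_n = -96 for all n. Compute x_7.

Build the table forward from the leading diagonal:
Fourth differences: -96, -96, -96, -96, -96, -96, -96
Third differences: -168, -264, -360, -456, -552, -648, -744
Second differences: -78, -246, -510, -870, -1326, -1878, -2526
First differences: 2, -76, -322, -832, -1702, -3028, -4906
x: -6, -4, -80, -402, -1234, -2936, -5964

-5964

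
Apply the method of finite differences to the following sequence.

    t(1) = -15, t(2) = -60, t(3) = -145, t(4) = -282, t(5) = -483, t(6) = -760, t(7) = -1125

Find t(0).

2

Δ: -45, -85, -137, -201, -277, -365
Δ²: -40, -52, -64, -76, -88
Δ³: -12, -12, -12, -12
The third differences are constant at -12.
Work back: -40 + 12 = -28;  -45 + 28 = -17;  -15 + 17 = 2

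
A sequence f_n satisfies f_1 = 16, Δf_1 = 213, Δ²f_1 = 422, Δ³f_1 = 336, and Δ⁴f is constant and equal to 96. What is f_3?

864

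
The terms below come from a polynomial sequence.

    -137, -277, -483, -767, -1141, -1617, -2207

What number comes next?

-2923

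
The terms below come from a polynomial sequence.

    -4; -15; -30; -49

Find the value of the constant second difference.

D1: -11, -15, -19
D2: -4, -4

-4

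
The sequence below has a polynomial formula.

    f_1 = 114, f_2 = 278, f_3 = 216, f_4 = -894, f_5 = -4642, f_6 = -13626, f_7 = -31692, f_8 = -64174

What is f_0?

164  -62  -1110  -3748  -8984  -18066  -32482
-226  -1048  -2638  -5236  -9082  -14416
-822  -1590  -2598  -3846  -5334
-768  -1008  -1248  -1488
-240  -240  -240
The fifth differences are constant at -240.
Work back: -768 + 240 = -528;  -822 + 528 = -294;  -226 + 294 = 68;  164 − 68 = 96;  114 − 96 = 18

18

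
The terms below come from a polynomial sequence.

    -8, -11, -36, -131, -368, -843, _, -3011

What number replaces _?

-1676

Using the first 6 terms:
First differences: -3  -25  -95  -237  -475
Second differences: -22  -70  -142  -238
Third differences: -48  -72  -96
Fourth differences: -24  -24
Constant fourth difference = -24.
Extend forward: -96 − 24 = -120;  -238 − 120 = -358;  -475 − 358 = -833;  -843 − 833 = -1676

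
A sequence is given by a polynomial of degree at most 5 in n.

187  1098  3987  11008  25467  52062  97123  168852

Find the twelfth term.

965448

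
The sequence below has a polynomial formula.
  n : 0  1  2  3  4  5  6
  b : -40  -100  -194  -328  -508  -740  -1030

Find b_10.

First differences: -60  -94  -134  -180  -232  -290
Second differences: -34  -40  -46  -52  -58
Third differences: -6  -6  -6  -6
Third differences constant at -6.
-58 − 6 = -64;  -290 − 64 = -354;  -1030 − 354 = -1384
-64 − 6 = -70;  -354 − 70 = -424;  -1384 − 424 = -1808
-70 − 6 = -76;  -424 − 76 = -500;  -1808 − 500 = -2308
-76 − 6 = -82;  -500 − 82 = -582;  -2308 − 582 = -2890

-2890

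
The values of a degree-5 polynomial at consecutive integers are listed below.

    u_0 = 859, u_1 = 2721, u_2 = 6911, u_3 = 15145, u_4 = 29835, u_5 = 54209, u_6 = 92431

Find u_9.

First differences: 1862  4190  8234  14690  24374  38222
Second differences: 2328  4044  6456  9684  13848
Third differences: 1716  2412  3228  4164
Fourth differences: 696  816  936
Fifth differences: 120  120
The fifth differences are constant (120).
936 + 120 = 1056;  4164 + 1056 = 5220;  13848 + 5220 = 19068;  38222 + 19068 = 57290;  92431 + 57290 = 149721
1056 + 120 = 1176;  5220 + 1176 = 6396;  19068 + 6396 = 25464;  57290 + 25464 = 82754;  149721 + 82754 = 232475
1176 + 120 = 1296;  6396 + 1296 = 7692;  25464 + 7692 = 33156;  82754 + 33156 = 115910;  232475 + 115910 = 348385

348385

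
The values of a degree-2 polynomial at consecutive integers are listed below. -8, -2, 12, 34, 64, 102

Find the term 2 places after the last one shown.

202

6, 14, 22, 30, 38
8, 8, 8, 8
The second differences are constant (8).
38 + 8 = 46;  102 + 46 = 148
46 + 8 = 54;  148 + 54 = 202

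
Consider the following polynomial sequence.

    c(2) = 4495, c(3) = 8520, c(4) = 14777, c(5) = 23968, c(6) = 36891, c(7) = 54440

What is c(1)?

2096

D1: 4025  6257  9191  12923  17549
D2: 2232  2934  3732  4626
D3: 702  798  894
D4: 96  96
The fourth differences are constant at 96.
Work back: 702 − 96 = 606;  2232 − 606 = 1626;  4025 − 1626 = 2399;  4495 − 2399 = 2096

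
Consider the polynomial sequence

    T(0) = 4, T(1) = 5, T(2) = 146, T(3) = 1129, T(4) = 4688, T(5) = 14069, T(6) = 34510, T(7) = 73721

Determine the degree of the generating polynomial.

5

D1: 1, 141, 983, 3559, 9381, 20441, 39211
D2: 140, 842, 2576, 5822, 11060, 18770
D3: 702, 1734, 3246, 5238, 7710
D4: 1032, 1512, 1992, 2472
D5: 480, 480, 480
The fifth differences are constant, so the polynomial has degree 5.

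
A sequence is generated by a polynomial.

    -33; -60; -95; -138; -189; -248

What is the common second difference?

-8

D1: -27, -35, -43, -51, -59
D2: -8, -8, -8, -8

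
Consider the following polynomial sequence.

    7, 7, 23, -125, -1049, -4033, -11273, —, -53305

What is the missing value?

-26117

Using the first 7 terms:
D1: 0, 16, -148, -924, -2984, -7240
D2: 16, -164, -776, -2060, -4256
D3: -180, -612, -1284, -2196
D4: -432, -672, -912
D5: -240, -240
Constant fifth difference = -240.
Extend forward: -912 − 240 = -1152;  -2196 − 1152 = -3348;  -4256 − 3348 = -7604;  -7240 − 7604 = -14844;  -11273 − 14844 = -26117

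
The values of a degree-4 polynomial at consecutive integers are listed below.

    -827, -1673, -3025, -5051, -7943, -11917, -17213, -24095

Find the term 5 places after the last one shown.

Δ: -846, -1352, -2026, -2892, -3974, -5296, -6882
Δ²: -506, -674, -866, -1082, -1322, -1586
Δ³: -168, -192, -216, -240, -264
Δ⁴: -24, -24, -24, -24
Fourth differences constant at -24.
-264 − 24 = -288;  -1586 − 288 = -1874;  -6882 − 1874 = -8756;  -24095 − 8756 = -32851
-288 − 24 = -312;  -1874 − 312 = -2186;  -8756 − 2186 = -10942;  -32851 − 10942 = -43793
-312 − 24 = -336;  -2186 − 336 = -2522;  -10942 − 2522 = -13464;  -43793 − 13464 = -57257
-336 − 24 = -360;  -2522 − 360 = -2882;  -13464 − 2882 = -16346;  -57257 − 16346 = -73603
-360 − 24 = -384;  -2882 − 384 = -3266;  -16346 − 3266 = -19612;  -73603 − 19612 = -93215

-93215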